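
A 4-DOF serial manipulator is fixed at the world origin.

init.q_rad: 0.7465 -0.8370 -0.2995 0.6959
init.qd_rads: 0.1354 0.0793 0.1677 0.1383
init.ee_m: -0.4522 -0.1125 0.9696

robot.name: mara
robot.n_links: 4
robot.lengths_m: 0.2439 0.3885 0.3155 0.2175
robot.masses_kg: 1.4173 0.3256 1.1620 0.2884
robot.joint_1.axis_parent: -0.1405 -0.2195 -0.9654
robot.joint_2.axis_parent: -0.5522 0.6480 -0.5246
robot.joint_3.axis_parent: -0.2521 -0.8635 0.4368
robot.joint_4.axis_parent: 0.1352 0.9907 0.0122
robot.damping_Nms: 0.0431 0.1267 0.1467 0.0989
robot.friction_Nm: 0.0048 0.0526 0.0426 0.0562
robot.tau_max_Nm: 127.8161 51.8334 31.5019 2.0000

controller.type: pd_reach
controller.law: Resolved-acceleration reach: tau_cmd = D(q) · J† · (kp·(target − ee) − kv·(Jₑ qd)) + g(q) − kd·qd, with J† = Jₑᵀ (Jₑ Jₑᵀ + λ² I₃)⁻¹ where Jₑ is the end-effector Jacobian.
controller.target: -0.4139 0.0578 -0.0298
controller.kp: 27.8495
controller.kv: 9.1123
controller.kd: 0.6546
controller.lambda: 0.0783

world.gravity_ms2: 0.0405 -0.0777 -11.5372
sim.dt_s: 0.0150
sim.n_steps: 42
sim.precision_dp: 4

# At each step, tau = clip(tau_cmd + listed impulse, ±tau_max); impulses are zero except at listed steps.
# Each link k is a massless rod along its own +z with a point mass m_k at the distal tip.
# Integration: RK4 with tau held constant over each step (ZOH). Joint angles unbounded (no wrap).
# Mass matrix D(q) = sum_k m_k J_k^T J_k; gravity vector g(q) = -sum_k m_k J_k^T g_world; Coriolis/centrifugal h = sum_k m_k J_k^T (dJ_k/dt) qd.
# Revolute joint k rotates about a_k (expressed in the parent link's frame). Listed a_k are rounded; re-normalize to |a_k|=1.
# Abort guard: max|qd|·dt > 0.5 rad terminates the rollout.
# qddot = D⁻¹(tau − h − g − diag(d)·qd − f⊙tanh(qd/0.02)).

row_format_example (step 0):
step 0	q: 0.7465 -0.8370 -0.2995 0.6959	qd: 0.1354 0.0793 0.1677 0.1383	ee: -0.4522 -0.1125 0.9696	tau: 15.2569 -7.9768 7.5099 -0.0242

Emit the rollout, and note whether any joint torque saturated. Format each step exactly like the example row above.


step 1	q: 0.7554 -0.8417 -0.3045 0.7060	qd: 1.0315 -0.6952 -0.7907 1.2136	ee: -0.4533 -0.1102 0.9671	tau: 12.6135 -5.4085 6.9128 -0.7018
step 2	q: 0.7747 -0.8558 -0.3187 0.7263	qd: 1.5405 -1.1838 -1.0957 1.4863	ee: -0.4564 -0.1069 0.9606	tau: 9.9937 -3.1502 5.6988 -0.7547
step 3	q: 0.8000 -0.8760 -0.3349 0.7496	qd: 1.8261 -1.5171 -1.0629 1.6086	ee: -0.4626 -0.1020 0.9514	tau: 7.5503 -1.3420 4.3392 -0.7023
step 4	q: 0.8288 -0.9008 -0.3502 0.7734	qd: 2.0133 -1.7844 -0.9740 1.5603	ee: -0.4718 -0.0952 0.9403	tau: 5.3655 0.1706 3.0776 -0.5474
step 5	q: 0.8598 -0.9291 -0.3637 0.7966	qd: 2.1163 -1.9963 -0.8166 1.5315	ee: -0.4835 -0.0869 0.9277	tau: 3.4155 1.3569 1.9266 -0.4275
step 6	q: 0.8920 -0.9604 -0.3749 0.8190	qd: 2.1763 -2.1791 -0.6739 1.4507	ee: -0.4971 -0.0771 0.9139	tau: 1.7006 2.3282 0.9227 -0.2900
step 7	q: 0.9248 -0.9943 -0.3839 0.8403	qd: 2.1933 -2.3304 -0.5149 1.3970	ee: -0.5122 -0.0661 0.8990	tau: 0.1822 3.0854 0.0339 -0.1883
step 8	q: 0.9576 -1.0302 -0.3906 0.8607	qd: 2.1870 -2.4616 -0.3734 1.3247	ee: -0.5282 -0.0542 0.8831	tau: -1.1507 3.6979 -0.7382 -0.0870
step 9	q: 0.9902 -1.0680 -0.3952 0.8802	qd: 2.1576 -2.5706 -0.2298 1.2715	ee: -0.5449 -0.0415 0.8664	tau: -2.3276 4.1755 -1.4201 -0.0099
step 10	q: 1.0223 -1.1073 -0.3977 0.8987	qd: 2.1160 -2.6634 -0.1000 1.2120	ee: -0.5618 -0.0283 0.8488	tau: -3.3590 4.5602 -2.0168 0.0630
step 11	q: 1.0537 -1.1478 -0.3983 0.9165	qd: 2.0679 -2.7432 0.0129 1.1529	ee: -0.5789 -0.0148 0.8304	tau: -4.2598 4.8718 -2.5363 0.1282
step 12	q: 1.0844 -1.1896 -0.3978 0.9331	qd: 2.0293 -2.8234 0.0735 1.0699	ee: -0.5959 -0.0013 0.8113	tau: -5.0297 5.1506 -2.9623 0.2027
step 13	q: 1.1144 -1.2323 -0.3959 0.9491	qd: 1.9641 -2.8705 0.1947 1.0734	ee: -0.6125 0.0123 0.7914	tau: -5.7285 5.3241 -3.3813 0.2134
step 14	q: 1.1434 -1.2757 -0.3924 0.9647	qd: 1.9068 -2.9152 0.2765 1.0114	ee: -0.6287 0.0256 0.7709	tau: -6.3116 5.4936 -3.7406 0.2680
step 15	q: 1.1716 -1.3197 -0.3876 0.9797	qd: 1.8380 -2.9382 0.3857 0.9986	ee: -0.6444 0.0387 0.7498	tau: -6.8221 5.6039 -4.0824 0.2861
step 16	q: 1.1987 -1.3640 -0.3813 0.9942	qd: 1.7768 -2.9582 0.4667 0.9500	ee: -0.6595 0.0514 0.7282	tau: -7.2372 5.7095 -4.3783 0.3278
step 17	q: 1.2249 -1.4084 -0.3737 1.0082	qd: 1.7106 -2.9621 0.5620 0.9326	ee: -0.6741 0.0635 0.7060	tau: -7.5846 5.7785 -4.6567 0.3464
step 18	q: 1.2501 -1.4529 -0.3649 1.0218	qd: 1.6510 -2.9626 0.6367 0.8935	ee: -0.6879 0.0750 0.6835	tau: -7.8524 5.8424 -4.9000 0.3795
step 19	q: 1.2745 -1.4973 -0.3549 1.0350	qd: 1.5894 -2.9504 0.7195 0.8752	ee: -0.7012 0.0859 0.6605	tau: -8.0595 5.8810 -5.1274 0.3974
step 20	q: 1.2980 -1.5416 -0.3438 1.0477	qd: 1.5338 -2.9350 0.7864 0.8423	ee: -0.7137 0.0960 0.6372	tau: -8.2000 5.9140 -5.3266 0.4252
step 21	q: 1.3206 -1.5855 -0.3316 1.0601	qd: 1.4775 -2.9090 0.8582 0.8245	ee: -0.7255 0.1054 0.6136	tau: -8.2874 5.9269 -5.5114 0.4421
step 22	q: 1.3425 -1.6290 -0.3185 1.0721	qd: 1.4266 -2.8804 0.9167 0.7957	ee: -0.7365 0.1139 0.5898	tau: -8.3197 5.9331 -5.6720 0.4665
step 23	q: 1.3636 -1.6720 -0.3045 1.0838	qd: 1.3756 -2.8429 0.9786 0.7789	ee: -0.7469 0.1216 0.5658	tau: -8.3074 5.9217 -5.8194 0.4823
step 24	q: 1.3839 -1.7145 -0.2896 1.0951	qd: 1.3295 -2.8037 1.0285 0.7531	ee: -0.7565 0.1285 0.5418	tau: -8.2504 5.9025 -5.9447 0.5044
step 25	q: 1.4036 -1.7563 -0.2741 1.1061	qd: 1.2831 -2.7565 1.0814 0.7377	ee: -0.7653 0.1344 0.5177	tau: -8.1572 5.8664 -6.0576 0.5189
step 26	q: 1.4226 -1.7974 -0.2578 1.1169	qd: 1.2414 -2.7088 1.1227 0.7141	ee: -0.7734 0.1395 0.4937	tau: -8.0292 5.8220 -6.1496 0.5391
step 27	q: 1.4410 -1.8378 -0.2409 1.1273	qd: 1.1989 -2.6537 1.1672 0.7005	ee: -0.7808 0.1437 0.4698	tau: -7.8732 5.7609 -6.2301 0.5520
step 28	q: 1.4588 -1.8774 -0.2234 1.1375	qd: 1.1609 -2.5993 1.2000 0.6784	ee: -0.7875 0.1470 0.4461	tau: -7.6916 5.6915 -6.2900 0.5707
step 29	q: 1.4761 -1.9161 -0.2054 1.1474	qd: 1.1212 -2.5377 1.2372 0.6671	ee: -0.7934 0.1495 0.4227	tau: -7.4893 5.6056 -6.3398 0.5816
step 30	q: 1.4928 -1.9539 -0.1869 1.1571	qd: 1.0864 -2.4786 1.2614 0.6459	ee: -0.7987 0.1512 0.3995	tau: -7.2699 5.5123 -6.3689 0.5990
step 31	q: 1.5089 -1.9907 -0.1681 1.1665	qd: 1.0484 -2.4113 1.2924 0.6374	ee: -0.8033 0.1520 0.3767	tau: -7.0359 5.4025 -6.3900 0.6072
step 32	q: 1.5245 -2.0266 -0.1489 1.1757	qd: 1.0162 -2.3492 1.3078 0.6163	ee: -0.8073 0.1522 0.3543	tau: -6.7927 5.2873 -6.3895 0.6238
step 33	q: 1.5397 -2.0616 -0.1294 1.1847	qd: 0.9786 -2.2770 1.3339 0.6115	ee: -0.8106 0.1515 0.3324	tau: -6.5394 5.1556 -6.3844 0.6287
step 34	q: 1.5543 -2.0955 -0.1097 1.1935	qd: 0.9489 -2.2140 1.3397 0.5893	ee: -0.8133 0.1502 0.3110	tau: -6.2848 5.0215 -6.3555 0.6453
step 35	q: 1.5684 -2.1283 -0.0897 1.2022	qd: 0.9102 -2.1364 1.3630 0.5896	ee: -0.8154 0.1483 0.2902	tau: -6.0218 4.8703 -6.3275 0.6458
step 36	q: 1.5820 -2.1602 -0.0697 1.2106	qd: 0.8836 -2.0753 1.3573 0.5641	ee: -0.8170 0.1457 0.2700	tau: -5.7669 4.7215 -6.2714 0.6636
step 37	q: 1.5951 -2.1909 -0.0494 1.2190	qd: 0.8414 -1.9911 1.3813 0.5721	ee: -0.8181 0.1425 0.2504	tau: -5.5010 4.5536 -6.2251 0.6579
step 38	q: 1.6078 -2.2207 -0.0292 1.2271	qd: 0.8199 -1.9362 1.3604 0.5397	ee: -0.8187 0.1389 0.2314	tau: -5.2563 4.3950 -6.1421 0.6796
step 39	q: 1.6199 -2.2493 -0.0089 1.2352	qd: 0.7706 -1.8416 1.3906 0.5601	ee: -0.8189 0.1347 0.2132	tau: -4.9905 4.2126 -6.0840 0.6644
step 40	q: 1.6316 -2.2769 0.0113 1.2430	qd: 0.7587 -1.8002 1.3476 0.5143	ee: -0.8187 0.1302 0.1956	tau: -4.7678 4.0504 -5.9726 0.6945
step 41	q: 1.6427 -2.3033 0.0315 1.2509	qd: 0.6957 -1.6876 1.3941 0.5552	ee: -0.8180 0.1252 0.1788	tau: -4.4992 3.8547 -5.9123 0.6643
step 42	q: 1.6534 -2.3288 0.0515 1.2585	qd: 0.7022 -1.6727 1.3166 0.4851	ee: -0.8170 0.1199 0.1626
any joint saturated: no


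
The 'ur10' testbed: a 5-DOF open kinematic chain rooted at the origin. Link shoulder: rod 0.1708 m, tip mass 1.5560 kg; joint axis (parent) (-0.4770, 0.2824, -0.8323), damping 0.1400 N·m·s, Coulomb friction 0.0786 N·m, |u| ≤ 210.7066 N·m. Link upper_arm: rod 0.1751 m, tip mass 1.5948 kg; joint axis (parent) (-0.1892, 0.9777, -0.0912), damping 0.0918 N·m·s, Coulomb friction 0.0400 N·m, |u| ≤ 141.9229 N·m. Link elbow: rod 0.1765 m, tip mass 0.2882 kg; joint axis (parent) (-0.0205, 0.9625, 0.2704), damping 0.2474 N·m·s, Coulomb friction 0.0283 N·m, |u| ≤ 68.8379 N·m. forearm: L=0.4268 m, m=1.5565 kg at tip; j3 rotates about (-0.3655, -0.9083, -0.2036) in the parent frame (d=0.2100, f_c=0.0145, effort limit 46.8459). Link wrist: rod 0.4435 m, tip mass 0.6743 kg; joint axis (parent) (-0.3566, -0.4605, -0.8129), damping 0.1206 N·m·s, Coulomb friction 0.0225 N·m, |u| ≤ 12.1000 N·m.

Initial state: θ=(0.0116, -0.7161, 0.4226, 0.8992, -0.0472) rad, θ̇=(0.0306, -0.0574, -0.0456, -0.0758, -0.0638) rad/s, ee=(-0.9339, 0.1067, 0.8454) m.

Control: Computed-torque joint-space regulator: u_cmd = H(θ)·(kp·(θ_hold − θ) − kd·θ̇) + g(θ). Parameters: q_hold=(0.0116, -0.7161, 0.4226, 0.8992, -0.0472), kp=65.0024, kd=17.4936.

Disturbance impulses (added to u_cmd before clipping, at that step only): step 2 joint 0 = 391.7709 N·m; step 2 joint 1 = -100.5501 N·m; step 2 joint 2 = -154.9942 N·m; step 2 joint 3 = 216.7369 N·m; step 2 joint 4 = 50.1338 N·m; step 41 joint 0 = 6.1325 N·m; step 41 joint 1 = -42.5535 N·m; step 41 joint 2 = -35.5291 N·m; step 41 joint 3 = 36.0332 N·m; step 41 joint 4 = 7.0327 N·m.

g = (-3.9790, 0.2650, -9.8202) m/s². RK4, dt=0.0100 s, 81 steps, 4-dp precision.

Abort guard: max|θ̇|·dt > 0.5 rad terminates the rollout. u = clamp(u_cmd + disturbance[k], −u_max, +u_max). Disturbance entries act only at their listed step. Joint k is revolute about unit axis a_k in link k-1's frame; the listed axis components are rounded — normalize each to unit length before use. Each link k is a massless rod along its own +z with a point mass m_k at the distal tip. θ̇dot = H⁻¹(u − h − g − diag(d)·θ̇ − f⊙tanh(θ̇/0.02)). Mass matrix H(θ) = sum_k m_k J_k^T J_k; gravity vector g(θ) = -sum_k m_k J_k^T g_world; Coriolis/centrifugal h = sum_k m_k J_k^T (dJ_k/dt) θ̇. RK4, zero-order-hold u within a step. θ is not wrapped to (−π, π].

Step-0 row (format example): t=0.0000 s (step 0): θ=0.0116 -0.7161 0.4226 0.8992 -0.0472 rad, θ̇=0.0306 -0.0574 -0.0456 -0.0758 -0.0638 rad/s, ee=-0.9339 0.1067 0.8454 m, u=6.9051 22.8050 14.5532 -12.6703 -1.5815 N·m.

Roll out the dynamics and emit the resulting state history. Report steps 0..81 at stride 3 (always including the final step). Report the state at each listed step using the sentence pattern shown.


t=0.0300 s (step 3): θ=0.0373 -0.7525 0.4005 0.8279 -0.0152 rad, θ̇=5.0905 -7.0405 -4.6314 -14.4840 6.8417 rad/s, ee=-0.9409 0.1143 0.8481 m, u=-29.4218 40.8622 29.4935 -23.7752 -3.9720 N·m.
t=0.0600 s (step 6): θ=0.1515 -0.9163 0.3133 0.5075 0.1284 rad, θ̇=2.5709 -3.9460 -1.2678 -6.7871 2.5858 rad/s, ee=-0.9625 0.1457 0.8586 m, u=-15.7991 36.1749 25.4528 -22.3069 -2.9410 N·m.
t=0.0900 s (step 9): θ=0.2014 -0.9983 0.3031 0.3878 0.1620 rad, θ̇=0.9250 -1.6658 0.2266 -1.8353 0.0932 rad/s, ee=-0.9670 0.1581 0.8610 m, u=-7.3537 31.7312 21.9220 -19.0268 -2.3160 N·m.
t=0.1200 s (step 12): θ=0.2162 -1.0262 0.3116 0.3639 0.1555 rad, θ̇=0.1495 -0.3206 0.2470 -0.0508 -0.3624 rad/s, ee=-0.9674 0.1618 0.8616 m, u=-1.7749 28.4936 19.4279 -16.2988 -1.9673 N·m.
t=0.1500 s (step 15): θ=0.2148 -1.0247 0.3157 0.3721 0.1458 rad, θ̇=-0.1955 0.3391 0.0393 0.4923 -0.2515 rad/s, ee=-0.9670 0.1613 0.8620 m, u=1.9249 26.4300 17.7886 -14.3858 -1.7340 N·m.
t=0.1800 s (step 18): θ=0.2062 -1.0097 0.3156 0.3906 0.1402 rad, θ̇=-0.3613 0.6174 -0.0193 0.7233 -0.1322 rad/s, ee=-0.9662 0.1585 0.8626 m, u=4.3133 25.1342 16.6961 -13.1209 -1.5709 N·m.
t=0.2100 s (step 21): θ=0.1942 -0.9894 0.3148 0.4138 0.1375 rad, θ̇=-0.4331 0.7224 -0.0299 0.8100 -0.0557 rad/s, ee=-0.9650 0.1547 0.8633 m, u=5.7983 24.2989 15.9628 -12.3101 -1.4611 N·m.
t=0.2400 s (step 24): θ=0.1808 -0.9672 0.3139 0.4384 0.1364 rad, θ̇=-0.4534 0.7444 -0.0262 0.8283 -0.0231 rad/s, ee=-0.9636 0.1504 0.8640 m, u=6.6766 23.7572 15.4782 -11.8145 -1.3902 N·m.
t=0.2700 s (step 27): θ=0.1673 -0.9451 0.3132 0.4631 0.1358 rad, θ̇=-0.4460 0.7255 -0.0165 0.8163 -0.0216 rad/s, ee=-0.9620 0.1461 0.8645 m, u=7.1604 23.4038 15.1628 -11.5326 -1.3479 N·m.
t=0.3000 s (step 30): θ=0.1542 -0.9239 0.3128 0.4871 0.1351 rad, θ̇=-0.4239 0.6872 -0.0084 0.7855 -0.0295 rad/s, ee=-0.9604 0.1421 0.8648 m, u=7.3954 23.1728 14.9626 -11.3927 -1.3278 N·m.
t=0.3300 s (step 33): θ=0.1419 -0.9040 0.3126 0.5101 0.1340 rad, θ̇=-0.3950 0.6411 -0.0021 0.7472 -0.0426 rad/s, ee=-0.9589 0.1384 0.8650 m, u=7.4792 23.0211 14.8397 -11.3445 -1.3227 N·m.
t=0.3600 s (step 36): θ=0.1305 -0.8854 0.3126 0.5319 0.1325 rad, θ̇=-0.3639 0.5931 0.0031 0.7072 -0.0596 rad/s, ee=-0.9573 0.1351 0.8650 m, u=7.4751 22.9205 14.7671 -11.3530 -1.3265 N·m.
t=0.3900 s (step 39): θ=0.1201 -0.8684 0.3127 0.5524 0.1305 rad, θ̇=-0.3330 0.5459 0.0075 0.6679 -0.0782 rad/s, ee=-0.9559 0.1322 0.8647 m, u=7.4233 22.8522 14.7261 -11.3947 -1.3355 N·m.
t=0.4200 s (step 42): θ=0.1097 -0.8530 0.3176 0.5791 0.1271 rad, θ̇=-0.4737 0.4477 0.8758 2.0045 -0.2282 rad/s, ee=-0.9550 0.1305 0.8623 m, u=6.2313 30.3448 21.0142 -17.8469 -2.6039 N·m.
t=0.4500 s (step 45): θ=0.0981 -0.8379 0.3291 0.6209 0.1246 rad, θ̇=-0.3263 0.5133 0.1000 0.9949 -0.0249 rad/s, ee=-0.9565 0.1320 0.8531 m, u=6.5124 27.4015 18.5806 -15.4754 -2.1490 N·m.
t=0.4800 s (step 48): θ=0.0893 -0.8234 0.3299 0.6453 0.1234 rad, θ̇=-0.2654 0.4476 0.0064 0.6885 -0.0662 rad/s, ee=-0.9569 0.1320 0.8482 m, u=6.7114 25.5526 17.0232 -14.0140 -1.8517 N·m.
t=0.5100 s (step 51): θ=0.0819 -0.8109 0.3302 0.6637 0.1207 rad, θ̇=-0.2290 0.3844 0.0154 0.5514 -0.1175 rad/s, ee=-0.9564 0.1311 0.8456 m, u=6.8228 24.3655 16.0260 -13.1100 -1.6682 N·m.
t=0.5400 s (step 54): θ=0.0754 -0.8001 0.3307 0.6789 0.1166 rad, θ̇=-0.2026 0.3395 0.0240 0.4681 -0.1530 rad/s, ee=-0.9555 0.1297 0.8445 m, u=6.8775 23.6036 15.3952 -12.5579 -1.5576 N·m.
t=0.5700 s (step 57): θ=0.0697 -0.7905 0.3316 0.6921 0.1116 rad, θ̇=-0.1814 0.3034 0.0316 0.4127 -0.1740 rad/s, ee=-0.9543 0.1282 0.8443 m, u=6.8972 23.1165 14.9980 -12.2287 -1.4930 N·m.
t=0.6000 s (step 60): θ=0.0645 -0.7818 0.3326 0.7038 0.1063 rad, θ̇=-0.1632 0.2721 0.0382 0.3726 -0.1846 rad/s, ee=-0.9530 0.1266 0.8444 m, u=6.8957 22.8063 14.7496 -12.0401 -1.4572 N·m.
t=0.6300 s (step 63): θ=0.0599 -0.7741 0.3338 0.7145 0.1007 rad, θ̇=-0.1471 0.2441 0.0436 0.3413 -0.1882 rad/s, ee=-0.9517 0.1250 0.8448 m, u=6.8820 22.6095 14.5957 -11.9395 -1.4392 N·m.
t=0.6600 s (step 66): θ=0.0557 -0.7672 0.3352 0.7243 0.0950 rad, θ̇=-0.1326 0.2188 0.0478 0.3154 -0.1876 rad/s, ee=-0.9505 0.1235 0.8452 m, u=6.8619 22.4852 14.5013 -11.8932 -1.4321 N·m.
t=0.6900 s (step 69): θ=0.0519 -0.7610 0.3366 0.7334 0.0894 rad, θ̇=-0.1194 0.1957 0.0509 0.2929 -0.1842 rad/s, ee=-0.9494 0.1222 0.8456 m, u=6.8392 22.4067 14.4441 -11.8796 -1.4314 N·m.
t=0.7200 s (step 72): θ=0.0485 -0.7554 0.3382 0.7419 0.0840 rad, θ̇=-0.1075 0.1748 0.0533 0.2728 -0.1792 rad/s, ee=-0.9483 0.1209 0.8460 m, u=6.8161 22.3572 14.4098 -11.8853 -1.4344 N·m.
t=0.7500 s (step 75): θ=0.0455 -0.7504 0.3398 0.7498 0.0787 rad, θ̇=-0.0968 0.1558 0.0550 0.2546 -0.1732 rad/s, ee=-0.9473 0.1198 0.8463 m, u=6.7939 22.3255 14.3892 -11.9015 -1.4395 N·m.
t=0.7800 s (step 78): θ=0.0427 -0.7460 0.3415 0.7572 0.0736 rad, θ̇=-0.0870 0.1386 0.0563 0.2377 -0.1666 rad/s, ee=-0.9464 0.1188 0.8466 m, u=6.7734 22.3047 14.3766 -11.9228 -1.4455 N·m.
t=0.8100 s (step 81): θ=0.0402 -0.7421 0.3432 0.7641 0.0687 rad, θ̇=-0.0783 0.1230 0.0571 0.2221 -0.1598 rad/s, ee=-0.9456 0.1180 0.8468 m.


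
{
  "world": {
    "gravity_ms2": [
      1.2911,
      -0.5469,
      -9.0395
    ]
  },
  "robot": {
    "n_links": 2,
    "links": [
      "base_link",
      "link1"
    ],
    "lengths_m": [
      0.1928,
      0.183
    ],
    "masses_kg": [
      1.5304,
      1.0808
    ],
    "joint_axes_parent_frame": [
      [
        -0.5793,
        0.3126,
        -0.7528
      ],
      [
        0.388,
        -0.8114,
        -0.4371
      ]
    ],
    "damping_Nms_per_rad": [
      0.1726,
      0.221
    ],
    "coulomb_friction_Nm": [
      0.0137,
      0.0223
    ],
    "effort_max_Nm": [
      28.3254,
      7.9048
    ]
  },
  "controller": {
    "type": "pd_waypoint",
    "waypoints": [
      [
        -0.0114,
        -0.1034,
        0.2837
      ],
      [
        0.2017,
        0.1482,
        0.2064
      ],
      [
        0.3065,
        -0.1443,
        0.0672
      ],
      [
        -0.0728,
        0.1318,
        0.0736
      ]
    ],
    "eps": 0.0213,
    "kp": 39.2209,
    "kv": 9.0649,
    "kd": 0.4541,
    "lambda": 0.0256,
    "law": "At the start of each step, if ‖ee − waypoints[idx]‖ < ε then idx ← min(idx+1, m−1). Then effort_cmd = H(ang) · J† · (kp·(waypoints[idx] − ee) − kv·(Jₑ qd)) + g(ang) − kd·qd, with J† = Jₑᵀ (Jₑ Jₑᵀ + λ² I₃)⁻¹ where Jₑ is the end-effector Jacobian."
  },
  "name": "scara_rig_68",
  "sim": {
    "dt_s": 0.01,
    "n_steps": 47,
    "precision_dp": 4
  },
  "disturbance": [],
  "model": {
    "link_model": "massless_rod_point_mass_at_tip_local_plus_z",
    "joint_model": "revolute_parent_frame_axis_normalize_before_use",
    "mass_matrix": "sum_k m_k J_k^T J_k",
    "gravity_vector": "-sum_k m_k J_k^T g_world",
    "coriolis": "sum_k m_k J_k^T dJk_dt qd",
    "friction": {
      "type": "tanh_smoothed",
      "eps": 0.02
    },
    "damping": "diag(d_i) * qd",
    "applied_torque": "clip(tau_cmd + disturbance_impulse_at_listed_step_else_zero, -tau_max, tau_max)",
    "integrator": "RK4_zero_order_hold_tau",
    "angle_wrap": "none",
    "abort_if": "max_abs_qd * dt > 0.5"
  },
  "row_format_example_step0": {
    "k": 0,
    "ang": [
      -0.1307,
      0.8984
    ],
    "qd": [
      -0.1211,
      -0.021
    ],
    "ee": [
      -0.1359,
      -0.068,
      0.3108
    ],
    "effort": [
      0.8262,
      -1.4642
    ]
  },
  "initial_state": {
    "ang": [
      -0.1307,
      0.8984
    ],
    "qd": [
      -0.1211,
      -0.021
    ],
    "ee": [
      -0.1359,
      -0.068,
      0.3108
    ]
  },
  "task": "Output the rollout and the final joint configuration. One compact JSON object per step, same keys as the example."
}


{"k":1,"ang":[-0.1321,0.8974],"qd":[-0.1566,-0.178],"ee":[-0.1358,-0.0684,0.3108],"effort":[0.8673,-1.3565]}
{"k":2,"ang":[-0.1338,0.8951],"qd":[-0.1825,-0.2834],"ee":[-0.1357,-0.0689,0.311],"effort":[0.9009,-1.2825]}
{"k":3,"ang":[-0.1357,0.8919],"qd":[-0.2015,-0.3541],"ee":[-0.1354,-0.0694,0.3112],"effort":[0.9293,-1.2312]}
{"k":4,"ang":[-0.1378,0.8881],"qd":[-0.2156,-0.401],"ee":[-0.1351,-0.07,0.3115],"effort":[0.9536,-1.1954]}
{"k":5,"ang":[-0.14,0.8839],"qd":[-0.2261,-0.4319],"ee":[-0.1347,-0.0707,0.3118],"effort":[0.9748,-1.1702]}
{"k":6,"ang":[-0.1423,0.8795],"qd":[-0.2339,-0.4517],"ee":[-0.1343,-0.0713,0.3121],"effort":[0.9936,-1.1521]}
{"k":7,"ang":[-0.1447,0.8749],"qd":[-0.2396,-0.4641],"ee":[-0.1339,-0.072,0.3125],"effort":[1.0104,-1.1389]}
{"k":8,"ang":[-0.1471,0.8703],"qd":[-0.2438,-0.4715],"ee":[-0.1334,-0.0727,0.3128],"effort":[1.0257,-1.1289]}
{"k":9,"ang":[-0.1495,0.8655],"qd":[-0.2468,-0.4754],"ee":[-0.133,-0.0734,0.3132],"effort":[1.0397,-1.1212]}
{"k":10,"ang":[-0.152,0.8608],"qd":[-0.2488,-0.477],"ee":[-0.1326,-0.0741,0.3135],"effort":[1.0527,-1.115]}
{"k":11,"ang":[-0.1545,0.856],"qd":[-0.25,-0.4771],"ee":[-0.1321,-0.0748,0.3139],"effort":[1.0647,-1.1098]}
{"k":12,"ang":[-0.157,0.8512],"qd":[-0.2506,-0.4761],"ee":[-0.1317,-0.0755,0.3142],"effort":[1.076,-1.1053]}
{"k":13,"ang":[-0.1595,0.8465],"qd":[-0.2507,-0.4745],"ee":[-0.1312,-0.0762,0.3146],"effort":[1.0866,-1.1012]}
{"k":14,"ang":[-0.162,0.8418],"qd":[-0.2504,-0.4723],"ee":[-0.1308,-0.0768,0.3149],"effort":[1.0965,-1.0975]}
{"k":15,"ang":[-0.1645,0.837],"qd":[-0.2497,-0.4699],"ee":[-0.1303,-0.0775,0.3152],"effort":[1.106,-1.0939]}
{"k":16,"ang":[-0.167,0.8324],"qd":[-0.2488,-0.4674],"ee":[-0.1299,-0.0782,0.3156],"effort":[1.115,-1.0904]}
{"k":17,"ang":[-0.1695,0.8277],"qd":[-0.2476,-0.4647],"ee":[-0.1294,-0.0789,0.3159],"effort":[1.1236,-1.087]}
{"k":18,"ang":[-0.172,0.8231],"qd":[-0.2463,-0.4619],"ee":[-0.129,-0.0796,0.3162],"effort":[1.1318,-1.0837]}
{"k":19,"ang":[-0.1744,0.8185],"qd":[-0.2447,-0.4591],"ee":[-0.1285,-0.0802,0.3165],"effort":[1.1396,-1.0804]}
{"k":20,"ang":[-0.1769,0.8139],"qd":[-0.2431,-0.4563],"ee":[-0.1281,-0.0809,0.3168],"effort":[1.1472,-1.0772]}
{"k":21,"ang":[-0.1793,0.8093],"qd":[-0.2413,-0.4535],"ee":[-0.1277,-0.0815,0.3172],"effort":[1.1544,-1.0739]}
{"k":22,"ang":[-0.1817,0.8048],"qd":[-0.2395,-0.4508],"ee":[-0.1272,-0.0822,0.3175],"effort":[1.1614,-1.0706]}
{"k":23,"ang":[-0.1841,0.8003],"qd":[-0.2375,-0.448],"ee":[-0.1268,-0.0828,0.3178],"effort":[1.1682,-1.0674]}
{"k":24,"ang":[-0.1864,0.7959],"qd":[-0.2355,-0.4453],"ee":[-0.1263,-0.0834,0.3181],"effort":[1.1748,-1.0642]}
{"k":25,"ang":[-0.1888,0.7914],"qd":[-0.2335,-0.4426],"ee":[-0.1259,-0.084,0.3184],"effort":[1.1811,-1.0609]}
{"k":26,"ang":[-0.1911,0.787],"qd":[-0.2314,-0.4399],"ee":[-0.1254,-0.0846,0.3187],"effort":[1.1873,-1.0577]}
{"k":27,"ang":[-0.1934,0.7826],"qd":[-0.2293,-0.4372],"ee":[-0.125,-0.0852,0.3189],"effort":[1.1932,-1.0545]}
{"k":28,"ang":[-0.1957,0.7783],"qd":[-0.2272,-0.4346],"ee":[-0.1246,-0.0858,0.3192],"effort":[1.199,-1.0513]}
{"k":29,"ang":[-0.1979,0.7739],"qd":[-0.225,-0.4319],"ee":[-0.1241,-0.0864,0.3195],"effort":[1.2047,-1.0481]}
{"k":30,"ang":[-0.2002,0.7696],"qd":[-0.2229,-0.4294],"ee":[-0.1237,-0.087,0.3198],"effort":[1.2102,-1.0449]}
{"k":31,"ang":[-0.2024,0.7654],"qd":[-0.2208,-0.4268],"ee":[-0.1232,-0.0875,0.3201],"effort":[1.2156,-1.0417]}
{"k":32,"ang":[-0.2046,0.7611],"qd":[-0.2186,-0.4242],"ee":[-0.1228,-0.0881,0.3204],"effort":[1.2208,-1.0385]}
{"k":33,"ang":[-0.2068,0.7569],"qd":[-0.2165,-0.4217],"ee":[-0.1224,-0.0886,0.3206],"effort":[1.226,-1.0353]}
{"k":34,"ang":[-0.2089,0.7527],"qd":[-0.2144,-0.4192],"ee":[-0.1219,-0.0892,0.3209],"effort":[1.231,-1.0322]}
{"k":35,"ang":[-0.2111,0.7485],"qd":[-0.2123,-0.4167],"ee":[-0.1215,-0.0897,0.3212],"effort":[1.2359,-1.029]}
{"k":36,"ang":[-0.2132,0.7443],"qd":[-0.2102,-0.4142],"ee":[-0.1211,-0.0902,0.3215],"effort":[1.2406,-1.0259]}
{"k":37,"ang":[-0.2153,0.7402],"qd":[-0.2081,-0.4118],"ee":[-0.1206,-0.0908,0.3217],"effort":[1.2453,-1.0228]}
{"k":38,"ang":[-0.2173,0.7361],"qd":[-0.2061,-0.4093],"ee":[-0.1202,-0.0913,0.322],"effort":[1.2499,-1.0197]}
{"k":39,"ang":[-0.2194,0.732],"qd":[-0.204,-0.4069],"ee":[-0.1198,-0.0918,0.3222],"effort":[1.2544,-1.0166]}
{"k":40,"ang":[-0.2214,0.728],"qd":[-0.202,-0.4045],"ee":[-0.1193,-0.0923,0.3225],"effort":[1.2588,-1.0135]}
{"k":41,"ang":[-0.2234,0.7239],"qd":[-0.2001,-0.4021],"ee":[-0.1189,-0.0927,0.3228],"effort":[1.2631,-1.0104]}
{"k":42,"ang":[-0.2254,0.7199],"qd":[-0.1981,-0.3998],"ee":[-0.1185,-0.0932,0.323],"effort":[1.2674,-1.0074]}
{"k":43,"ang":[-0.2274,0.7159],"qd":[-0.1962,-0.3974],"ee":[-0.118,-0.0937,0.3233],"effort":[1.2715,-1.0043]}
{"k":44,"ang":[-0.2293,0.712],"qd":[-0.1943,-0.3951],"ee":[-0.1176,-0.0941,0.3235],"effort":[1.2756,-1.0013]}
{"k":45,"ang":[-0.2313,0.708],"qd":[-0.1924,-0.3928],"ee":[-0.1172,-0.0946,0.3238],"effort":[1.2796,-0.9983]}
{"k":46,"ang":[-0.2332,0.7041],"qd":[-0.1906,-0.3905],"ee":[-0.1168,-0.095,0.324],"effort":[1.2835,-0.9953]}
{"k":47,"ang":[-0.2351,0.7002],"qd":[-0.1887,-0.3882],"ee":[-0.1163,-0.0955,0.3243]}
{"summary": "final ang (rad): -0.2351 0.7002"}


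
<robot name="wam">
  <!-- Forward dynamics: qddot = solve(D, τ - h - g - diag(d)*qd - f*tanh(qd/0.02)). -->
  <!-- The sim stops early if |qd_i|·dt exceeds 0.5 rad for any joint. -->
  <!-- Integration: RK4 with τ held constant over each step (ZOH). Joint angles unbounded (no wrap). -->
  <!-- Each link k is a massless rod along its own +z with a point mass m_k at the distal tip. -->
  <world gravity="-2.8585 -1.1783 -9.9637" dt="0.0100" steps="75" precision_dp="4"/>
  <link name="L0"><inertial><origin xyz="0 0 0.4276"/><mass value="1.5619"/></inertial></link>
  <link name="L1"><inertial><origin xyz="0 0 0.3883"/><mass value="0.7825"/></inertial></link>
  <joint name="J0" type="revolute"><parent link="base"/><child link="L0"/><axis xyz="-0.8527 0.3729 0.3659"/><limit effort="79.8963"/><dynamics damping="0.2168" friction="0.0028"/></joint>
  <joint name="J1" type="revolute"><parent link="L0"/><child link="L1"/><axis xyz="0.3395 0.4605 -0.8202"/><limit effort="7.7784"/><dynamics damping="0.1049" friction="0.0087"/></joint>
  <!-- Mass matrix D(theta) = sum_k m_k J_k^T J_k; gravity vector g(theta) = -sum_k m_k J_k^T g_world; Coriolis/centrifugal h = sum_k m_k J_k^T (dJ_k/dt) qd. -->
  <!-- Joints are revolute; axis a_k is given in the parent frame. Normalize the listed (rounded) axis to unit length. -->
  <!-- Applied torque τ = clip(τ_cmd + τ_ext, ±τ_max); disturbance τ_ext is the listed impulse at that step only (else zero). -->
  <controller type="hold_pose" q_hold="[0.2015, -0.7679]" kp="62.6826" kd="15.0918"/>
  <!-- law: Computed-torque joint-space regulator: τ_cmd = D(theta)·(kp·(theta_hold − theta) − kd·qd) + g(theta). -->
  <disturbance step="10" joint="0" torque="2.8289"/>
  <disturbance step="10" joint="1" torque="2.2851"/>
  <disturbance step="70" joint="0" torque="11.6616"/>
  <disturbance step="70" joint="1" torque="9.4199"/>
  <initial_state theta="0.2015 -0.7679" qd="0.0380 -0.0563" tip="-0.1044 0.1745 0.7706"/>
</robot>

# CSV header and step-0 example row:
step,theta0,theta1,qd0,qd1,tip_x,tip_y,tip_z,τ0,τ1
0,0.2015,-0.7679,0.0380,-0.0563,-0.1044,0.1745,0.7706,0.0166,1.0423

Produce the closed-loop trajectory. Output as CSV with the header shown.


step,theta0,theta1,qd0,qd1,tip_x,tip_y,tip_z,τ0,τ1
1,0.2018,-0.7684,0.0318,-0.0436,-0.1044,0.1747,0.7705,0.0480,1.0396
2,0.2021,-0.7688,0.0264,-0.0330,-0.1044,0.1749,0.7705,0.0763,1.0373
3,0.2024,-0.7691,0.0216,-0.0242,-0.1045,0.1750,0.7704,0.1019,1.0356
4,0.2026,-0.7693,0.0175,-0.0172,-0.1045,0.1751,0.7704,0.1250,1.0343
5,0.2027,-0.7694,0.0140,-0.0116,-0.1044,0.1752,0.7704,0.1458,1.0335
6,0.2029,-0.7695,0.0109,-0.0074,-0.1044,0.1753,0.7703,0.1644,1.0331
7,0.2030,-0.7696,0.0083,-0.0044,-0.1044,0.1754,0.7703,0.1812,1.0330
8,0.2030,-0.7696,0.0060,-0.0021,-0.1044,0.1754,0.7703,0.1963,1.0332
9,0.2031,-0.7696,0.0041,-0.0005,-0.1044,0.1754,0.7703,0.2099,1.0335
10,0.2031,-0.7696,0.0025,0.0007,-0.1044,0.1755,0.7703,3.0509,3.3189
11,0.2031,-0.7667,0.0021,0.5825,-0.1038,0.1756,0.7705,-0.2051,0.6864
12,0.2032,-0.7614,0.0026,0.4753,-0.1027,0.1758,0.7709,-0.1499,0.7328
13,0.2032,-0.7571,0.0027,0.3841,-0.1018,0.1759,0.7712,-0.0999,0.7731
14,0.2032,-0.7537,0.0024,0.3066,-0.1011,0.1761,0.7714,-0.0545,0.8082
15,0.2032,-0.7509,0.0019,0.2408,-0.1005,0.1762,0.7716,-0.0136,0.8387
16,0.2032,-0.7488,0.0012,0.1850,-0.1000,0.1762,0.7717,0.0233,0.8653
17,0.2033,-0.7472,0.0006,0.1379,-0.0997,0.1763,0.7718,0.0566,0.8884
18,0.2033,-0.7460,-0.0001,0.0982,-0.0994,0.1763,0.7719,0.0865,0.9086
19,0.2032,-0.7452,-0.0008,0.0648,-0.0993,0.1764,0.7720,0.1134,0.9261
20,0.2032,-0.7447,-0.0015,0.0368,-0.0992,0.1764,0.7720,0.1376,0.9414
21,0.2032,-0.7444,-0.0021,0.0139,-0.0991,0.1764,0.7720,0.1592,0.9545
22,0.2032,-0.7444,-0.0028,-0.0036,-0.0991,0.1764,0.7720,0.1786,0.9651
23,0.2032,-0.7445,-0.0035,-0.0164,-0.0991,0.1763,0.7720,0.1959,0.9735
24,0.2031,-0.7447,-0.0042,-0.0261,-0.0992,0.1763,0.7720,0.2114,0.9804
25,0.2031,-0.7450,-0.0048,-0.0336,-0.0993,0.1763,0.7720,0.2252,0.9862
26,0.2030,-0.7454,-0.0053,-0.0395,-0.0994,0.1762,0.7720,0.2376,0.9913
27,0.2030,-0.7458,-0.0057,-0.0441,-0.0995,0.1762,0.7720,0.2486,0.9957
28,0.2029,-0.7462,-0.0060,-0.0476,-0.0996,0.1761,0.7719,0.2583,0.9995
29,0.2029,-0.7467,-0.0063,-0.0502,-0.0997,0.1761,0.7719,0.2670,1.0028
30,0.2028,-0.7472,-0.0064,-0.0520,-0.0998,0.1760,0.7719,0.2747,1.0058
31,0.2027,-0.7478,-0.0065,-0.0532,-0.0999,0.1760,0.7718,0.2815,1.0083
32,0.2027,-0.7483,-0.0066,-0.0538,-0.1001,0.1759,0.7718,0.2876,1.0105
33,0.2026,-0.7488,-0.0066,-0.0540,-0.1002,0.1758,0.7718,0.2929,1.0125
34,0.2025,-0.7494,-0.0066,-0.0538,-0.1003,0.1758,0.7718,0.2976,1.0142
35,0.2025,-0.7499,-0.0065,-0.0533,-0.1004,0.1757,0.7717,0.3017,1.0157
36,0.2024,-0.7504,-0.0064,-0.0526,-0.1006,0.1757,0.7717,0.3053,1.0170
37,0.2023,-0.7510,-0.0063,-0.0517,-0.1007,0.1756,0.7717,0.3084,1.0182
38,0.2023,-0.7515,-0.0061,-0.0506,-0.1008,0.1756,0.7716,0.3112,1.0192
39,0.2022,-0.7520,-0.0059,-0.0494,-0.1009,0.1755,0.7716,0.3136,1.0201
40,0.2022,-0.7525,-0.0058,-0.0481,-0.1010,0.1755,0.7716,0.3156,1.0208
41,0.2021,-0.7529,-0.0056,-0.0467,-0.1012,0.1754,0.7716,0.3174,1.0215
42,0.2020,-0.7534,-0.0054,-0.0453,-0.1013,0.1754,0.7715,0.3189,1.0221
43,0.2020,-0.7538,-0.0052,-0.0439,-0.1014,0.1753,0.7715,0.3202,1.0227
44,0.2019,-0.7543,-0.0049,-0.0424,-0.1015,0.1753,0.7715,0.3213,1.0231
45,0.2019,-0.7547,-0.0047,-0.0410,-0.1016,0.1752,0.7715,0.3222,1.0235
46,0.2018,-0.7551,-0.0045,-0.0395,-0.1017,0.1752,0.7714,0.3230,1.0239
47,0.2018,-0.7555,-0.0043,-0.0381,-0.1017,0.1751,0.7714,0.3236,1.0242
48,0.2018,-0.7558,-0.0041,-0.0367,-0.1018,0.1751,0.7714,0.3241,1.0245
49,0.2017,-0.7562,-0.0039,-0.0353,-0.1019,0.1751,0.7714,0.3245,1.0248
50,0.2017,-0.7566,-0.0037,-0.0340,-0.1020,0.1750,0.7714,0.3248,1.0251
51,0.2016,-0.7569,-0.0035,-0.0327,-0.1021,0.1750,0.7713,0.3250,1.0253
52,0.2016,-0.7572,-0.0033,-0.0315,-0.1022,0.1750,0.7713,0.3252,1.0255
53,0.2016,-0.7575,-0.0031,-0.0303,-0.1022,0.1749,0.7713,0.3253,1.0257
54,0.2015,-0.7578,-0.0029,-0.0291,-0.1023,0.1749,0.7713,0.3253,1.0259
55,0.2015,-0.7581,-0.0027,-0.0280,-0.1024,0.1749,0.7713,0.3253,1.0261
56,0.2015,-0.7584,-0.0025,-0.0269,-0.1024,0.1748,0.7713,0.3253,1.0262
57,0.2015,-0.7586,-0.0024,-0.0259,-0.1025,0.1748,0.7712,0.3252,1.0264
58,0.2014,-0.7589,-0.0022,-0.0250,-0.1025,0.1748,0.7712,0.3251,1.0265
59,0.2014,-0.7591,-0.0021,-0.0240,-0.1026,0.1748,0.7712,0.3249,1.0267
60,0.2014,-0.7594,-0.0019,-0.0232,-0.1027,0.1748,0.7712,0.3248,1.0269
61,0.2014,-0.7596,-0.0018,-0.0223,-0.1027,0.1747,0.7712,0.3246,1.0270
62,0.2014,-0.7598,-0.0016,-0.0215,-0.1028,0.1747,0.7712,0.3245,1.0272
63,0.2014,-0.7600,-0.0015,-0.0208,-0.1028,0.1747,0.7712,0.3243,1.0273
64,0.2013,-0.7602,-0.0014,-0.0201,-0.1028,0.1747,0.7712,0.3241,1.0275
65,0.2013,-0.7604,-0.0013,-0.0194,-0.1029,0.1747,0.7711,0.3239,1.0276
66,0.2013,-0.7606,-0.0011,-0.0187,-0.1029,0.1747,0.7711,0.3237,1.0278
67,0.2013,-0.7608,-0.0010,-0.0181,-0.1030,0.1746,0.7711,0.3235,1.0279
68,0.2013,-0.7610,-0.0009,-0.0175,-0.1030,0.1746,0.7711,0.3233,1.0281
69,0.2013,-0.7612,-0.0008,-0.0170,-0.1030,0.1746,0.7711,0.3231,1.0282
70,0.2013,-0.7613,-0.0007,-0.0165,-0.1031,0.1746,0.7711,11.9845,7.7784
71,0.2016,-0.7532,0.0665,1.6252,-0.1013,0.1751,0.7716,-1.4818,-0.0008
72,0.2022,-0.7385,0.0626,1.3221,-0.0981,0.1759,0.7725,-1.2931,0.1336
73,0.2028,-0.7266,0.0572,1.0652,-0.0955,0.1767,0.7733,-1.1218,0.2503
74,0.2034,-0.7170,0.0509,0.8474,-0.0933,0.1773,0.7738,-0.9667,0.3516
75,0.2039,-0.7095,0.0443,0.6630,-0.0916,0.1777,0.7743,,


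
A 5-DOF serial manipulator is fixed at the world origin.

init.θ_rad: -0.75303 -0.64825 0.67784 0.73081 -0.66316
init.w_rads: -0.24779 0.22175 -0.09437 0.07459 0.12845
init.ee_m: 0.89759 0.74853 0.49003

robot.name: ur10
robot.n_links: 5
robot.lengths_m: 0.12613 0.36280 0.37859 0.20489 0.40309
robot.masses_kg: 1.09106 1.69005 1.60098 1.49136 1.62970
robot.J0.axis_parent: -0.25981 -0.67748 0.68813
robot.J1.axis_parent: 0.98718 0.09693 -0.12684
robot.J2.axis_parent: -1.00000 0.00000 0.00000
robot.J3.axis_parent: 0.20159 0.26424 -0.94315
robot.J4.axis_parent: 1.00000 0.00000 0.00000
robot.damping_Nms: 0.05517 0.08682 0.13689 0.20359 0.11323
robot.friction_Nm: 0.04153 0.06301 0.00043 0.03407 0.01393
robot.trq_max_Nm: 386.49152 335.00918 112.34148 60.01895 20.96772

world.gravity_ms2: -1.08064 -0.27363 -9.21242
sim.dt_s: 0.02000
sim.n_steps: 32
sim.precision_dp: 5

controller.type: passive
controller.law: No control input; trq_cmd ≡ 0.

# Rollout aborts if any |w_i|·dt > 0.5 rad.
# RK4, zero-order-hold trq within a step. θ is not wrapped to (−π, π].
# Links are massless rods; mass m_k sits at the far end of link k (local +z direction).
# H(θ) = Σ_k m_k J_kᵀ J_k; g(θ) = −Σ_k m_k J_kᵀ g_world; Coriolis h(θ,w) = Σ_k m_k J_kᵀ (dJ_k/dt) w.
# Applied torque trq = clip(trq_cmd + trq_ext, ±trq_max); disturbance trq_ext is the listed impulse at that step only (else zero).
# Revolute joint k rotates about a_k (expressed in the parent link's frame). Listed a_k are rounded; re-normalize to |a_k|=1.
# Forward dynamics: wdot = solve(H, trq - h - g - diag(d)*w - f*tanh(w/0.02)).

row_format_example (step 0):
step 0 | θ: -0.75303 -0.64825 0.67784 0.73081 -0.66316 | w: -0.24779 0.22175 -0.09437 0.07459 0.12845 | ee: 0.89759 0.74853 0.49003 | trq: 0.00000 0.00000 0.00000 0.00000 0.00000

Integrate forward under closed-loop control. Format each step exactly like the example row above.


step 1 | θ: -0.75883 -0.64394 0.67909 0.73416 -0.65898 | w: -0.33268 0.20904 0.21770 0.25874 0.28822 | ee: 0.90473 0.74067 0.49233 | trq: 0.00000 0.00000 0.00000 0.00000 0.00000
step 2 | θ: -0.76636 -0.63992 0.68648 0.74113 -0.65168 | w: -0.42098 0.19174 0.51911 0.43782 0.44027 | ee: 0.91242 0.73340 0.49064 | trq: 0.00000 0.00000 0.00000 0.00000 0.00000
step 3 | θ: -0.77571 -0.63633 0.69975 0.75166 -0.64140 | w: -0.51462 0.16497 0.80489 0.61529 0.58676 | ee: 0.92065 0.72671 0.48495 | trq: 0.00000 0.00000 0.00000 0.00000 0.00000
step 4 | θ: -0.78699 -0.63342 0.71853 0.76575 -0.62824 | w: -0.61570 0.12382 1.06982 0.79423 0.72929 | ee: 0.92935 0.72059 0.47526 | trq: 0.00000 0.00000 0.00000 0.00000 0.00000
step 5 | θ: -0.80040 -0.63151 0.74236 0.78346 -0.61225 | w: -0.72649 0.06333 1.30829 0.97751 0.86855 | ee: 0.93847 0.71500 0.46157 | trq: 0.00000 0.00000 0.00000 0.00000 0.00000
step 6 | θ: -0.81614 -0.63104 0.77065 0.80490 -0.59352 | w: -0.84936 -0.02038 1.51618 1.16823 1.00508 | ee: 0.94790 0.70992 0.44390 | trq: 0.00000 0.00000 0.00000 0.00000 0.00000
step 7 | θ: -0.83447 -0.63249 0.80280 0.83026 -0.57206 | w: -0.98671 -0.12930 1.69174 1.36994 1.13946 | ee: 0.95753 0.70528 0.42225 | trq: 0.00000 0.00000 0.00000 0.00000 0.00000
step 8 | θ: -0.85573 -0.63645 0.83801 0.85977 -0.54800 | w: -1.14266 -0.27362 1.82019 1.58321 1.26523 | ee: 0.96723 0.70103 0.39664 | trq: 0.00000 0.00000 0.00000 0.00000 0.00000
step 9 | θ: -0.88032 -0.64370 0.87525 0.89367 -0.52154 | w: -1.32099 -0.45851 1.89380 1.80887 1.37845 | ee: 0.97684 0.69712 0.36708 | trq: 0.00000 0.00000 0.00000 0.00000 0.00000
step 10 | θ: -0.90874 -0.65509 0.91334 0.93220 -0.49297 | w: -1.52599 -0.68863 1.90442 2.04534 1.47453 | ee: 0.98623 0.69351 0.33358 | trq: 0.00000 0.00000 0.00000 0.00000 0.00000
step 11 | θ: -0.94157 -0.67157 0.95094 0.97552 -0.46270 | w: -1.76245 -0.96798 1.84313 2.28663 1.54878 | ee: 0.99523 0.69014 0.29614 | trq: 0.00000 0.00000 0.00000 0.00000 0.00000
step 12 | θ: -0.97949 -0.69416 0.98652 1.02361 -0.43119 | w: -2.03568 -1.29962 1.70015 2.51944 1.59764 | ee: 1.00366 0.68699 0.25479 | trq: 0.00000 0.00000 0.00000 0.00000 0.00000
step 13 | θ: -1.02328 -0.72392 1.01833 1.07608 -0.39897 | w: -2.35135 -1.68517 1.46474 2.71952 1.62064 | ee: 1.01135 0.68401 0.20951 | trq: 0.00000 0.00000 0.00000 0.00000 0.00000
step 14 | θ: -1.07386 -0.76193 1.04442 1.13192 -0.36651 | w: -2.71532 -2.12445 1.12555 2.84811 1.62297 | ee: 1.01814 0.68119 0.16031 | trq: 0.00000 0.00000 0.00000 0.00000 0.00000
step 15 | θ: -1.13226 -0.80924 1.06259 1.18917 -0.33410 | w: -3.13353 -2.61530 0.67118 2.84985 1.61820 | ee: 1.02385 0.67849 0.10719 | trq: 0.00000 0.00000 0.00000 0.00000 0.00000
step 16 | θ: -1.19961 -0.86686 1.07043 1.24460 -0.30167 | w: -3.61218 -3.15390 0.09102 2.65362 1.62936 | ee: 1.02833 0.67585 0.05016 | trq: 0.00000 0.00000 0.00000 0.00000 0.00000
step 17 | θ: -1.27720 -0.93569 1.06533 1.29344 -0.26862 | w: -4.15864 -3.73594 -0.62428 2.17581 1.68664 | ee: 1.03144 0.67319 -0.01073 | trq: 0.00000 0.00000 0.00000 0.00000 0.00000
step 18 | θ: -1.36647 -1.01657 1.04450 1.32912 -0.23370 | w: -4.78326 -4.35866 -1.48364 1.32049 1.82031 | ee: 1.03306 0.67036 -0.07539 | trq: 0.00000 0.00000 0.00000 0.00000 0.00000
step 19 | θ: -1.46915 -1.11031 1.00496 1.34297 -0.19516 | w: -5.50248 -5.02343 -2.49547 -0.01867 2.04725 | ee: 1.03308 0.66705 -0.14363 | trq: 0.00000 0.00000 0.00000 0.00000 0.00000
step 20 | θ: -1.58739 -1.21784 0.94363 1.32450 -0.15128 | w: -6.34436 -5.73844 -3.66541 -1.94995 2.35145 | ee: 1.03142 0.66271 -0.21513 | trq: 0.00000 0.00000 0.00000 0.00000 0.00000
step 21 | θ: -1.72404 -1.34027 0.85716 1.25943 -0.10096 | w: -7.35397 -6.51639 -5.01078 -4.70638 2.67207 | ee: 1.02795 0.65640 -0.28945 | trq: 0.00000 0.00000 0.00000 0.00000 0.00000
step 22 | θ: -1.88319 -1.47902 0.74222 1.13032 -0.04552 | w: -8.61201 -7.37292 -6.49828 -8.31053 2.81297 | ee: 1.02236 0.64652 -0.36618 | trq: 0.00000 0.00000 0.00000 0.00000 0.00000
step 23 | θ: -2.07105 -1.63566 0.59747 0.92640 0.00783 | w: -10.25078 -8.29605 -7.93597 -11.91445 2.38654 | ee: 1.01369 0.63054 -0.44512 | trq: 0.00000 0.00000 0.00000 0.00000 0.00000
step 24 | θ: -2.29659 -1.81033 0.42851 0.66914 0.04374 | w: -12.38763 -9.12686 -8.80653 -13.25066 1.05669 | ee: 0.99925 0.60568 -0.52623 | trq: 0.00000 0.00000 0.00000 0.00000 0.00000
step 25 | θ: -2.56952 -1.99696 0.25440 0.42219 0.04624 | w: -14.95949 -9.38923 -8.31165 -10.88039 -0.82879 | ee: 0.97486 0.57092 -0.60818 | trq: 0.00000 0.00000 0.00000 0.00000 0.00000
step 26 | θ: -2.89578 -2.17843 0.10901 0.25087 0.01313 | w: -17.62153 -8.56039 -5.93913 -5.96594 -2.37899 | ee: 0.93831 0.52726 -0.68806 | trq: 0.00000 0.00000 0.00000 0.00000 0.00000
step 27 | θ: -3.26742 -2.33171 0.02428 0.18904 -0.04368 | w: -19.09469 -6.54509 -2.49687 -0.27575 -3.17140 | ee: 0.89126 0.47643 -0.76446 | trq: 0.00000 0.00000 0.00000 0.00000 0.00000
step 28 | θ: -3.62305 -2.42854 0.00044 0.21280 -0.10727 | w: -15.39146 -2.89796 -0.35109 1.31554 -3.04514 | ee: 0.83749 0.42028 -0.83854 | trq: 0.00000 0.00000 0.00000 0.00000 0.00000
step 29 | θ: -3.85417 -2.44537 -0.00985 0.18615 -0.16200 | w: -7.49881 1.16970 -0.89258 -4.34757 -2.46474 | ee: 0.78017 0.36065 -0.91245 | trq: 0.00000 0.00000 0.00000 0.00000 0.00000
step 30 | θ: -3.92892 -2.38415 -0.03053 0.06467 -0.20884 | w: -0.66282 4.73066 -0.86241 -6.63935 -2.22011 | ee: 0.71832 0.29822 -0.98616 | trq: 0.00000 0.00000 0.00000 0.00000 0.00000
step 31 | θ: -3.91573 -2.26965 -0.03519 -0.04853 -0.24745 | w: 1.33298 6.43020 0.47705 -4.41411 -1.55478 | ee: 0.64836 0.23326 -1.05719 | trq: 0.00000 0.00000 0.00000 0.00000 0.00000
step 32 | θ: -3.88595 -2.13286 -0.01272 -0.11532 -0.26862 | w: 1.52670 7.15612 1.71231 -2.35434 -0.54220 | ee: 0.56835 0.16623 -1.12340


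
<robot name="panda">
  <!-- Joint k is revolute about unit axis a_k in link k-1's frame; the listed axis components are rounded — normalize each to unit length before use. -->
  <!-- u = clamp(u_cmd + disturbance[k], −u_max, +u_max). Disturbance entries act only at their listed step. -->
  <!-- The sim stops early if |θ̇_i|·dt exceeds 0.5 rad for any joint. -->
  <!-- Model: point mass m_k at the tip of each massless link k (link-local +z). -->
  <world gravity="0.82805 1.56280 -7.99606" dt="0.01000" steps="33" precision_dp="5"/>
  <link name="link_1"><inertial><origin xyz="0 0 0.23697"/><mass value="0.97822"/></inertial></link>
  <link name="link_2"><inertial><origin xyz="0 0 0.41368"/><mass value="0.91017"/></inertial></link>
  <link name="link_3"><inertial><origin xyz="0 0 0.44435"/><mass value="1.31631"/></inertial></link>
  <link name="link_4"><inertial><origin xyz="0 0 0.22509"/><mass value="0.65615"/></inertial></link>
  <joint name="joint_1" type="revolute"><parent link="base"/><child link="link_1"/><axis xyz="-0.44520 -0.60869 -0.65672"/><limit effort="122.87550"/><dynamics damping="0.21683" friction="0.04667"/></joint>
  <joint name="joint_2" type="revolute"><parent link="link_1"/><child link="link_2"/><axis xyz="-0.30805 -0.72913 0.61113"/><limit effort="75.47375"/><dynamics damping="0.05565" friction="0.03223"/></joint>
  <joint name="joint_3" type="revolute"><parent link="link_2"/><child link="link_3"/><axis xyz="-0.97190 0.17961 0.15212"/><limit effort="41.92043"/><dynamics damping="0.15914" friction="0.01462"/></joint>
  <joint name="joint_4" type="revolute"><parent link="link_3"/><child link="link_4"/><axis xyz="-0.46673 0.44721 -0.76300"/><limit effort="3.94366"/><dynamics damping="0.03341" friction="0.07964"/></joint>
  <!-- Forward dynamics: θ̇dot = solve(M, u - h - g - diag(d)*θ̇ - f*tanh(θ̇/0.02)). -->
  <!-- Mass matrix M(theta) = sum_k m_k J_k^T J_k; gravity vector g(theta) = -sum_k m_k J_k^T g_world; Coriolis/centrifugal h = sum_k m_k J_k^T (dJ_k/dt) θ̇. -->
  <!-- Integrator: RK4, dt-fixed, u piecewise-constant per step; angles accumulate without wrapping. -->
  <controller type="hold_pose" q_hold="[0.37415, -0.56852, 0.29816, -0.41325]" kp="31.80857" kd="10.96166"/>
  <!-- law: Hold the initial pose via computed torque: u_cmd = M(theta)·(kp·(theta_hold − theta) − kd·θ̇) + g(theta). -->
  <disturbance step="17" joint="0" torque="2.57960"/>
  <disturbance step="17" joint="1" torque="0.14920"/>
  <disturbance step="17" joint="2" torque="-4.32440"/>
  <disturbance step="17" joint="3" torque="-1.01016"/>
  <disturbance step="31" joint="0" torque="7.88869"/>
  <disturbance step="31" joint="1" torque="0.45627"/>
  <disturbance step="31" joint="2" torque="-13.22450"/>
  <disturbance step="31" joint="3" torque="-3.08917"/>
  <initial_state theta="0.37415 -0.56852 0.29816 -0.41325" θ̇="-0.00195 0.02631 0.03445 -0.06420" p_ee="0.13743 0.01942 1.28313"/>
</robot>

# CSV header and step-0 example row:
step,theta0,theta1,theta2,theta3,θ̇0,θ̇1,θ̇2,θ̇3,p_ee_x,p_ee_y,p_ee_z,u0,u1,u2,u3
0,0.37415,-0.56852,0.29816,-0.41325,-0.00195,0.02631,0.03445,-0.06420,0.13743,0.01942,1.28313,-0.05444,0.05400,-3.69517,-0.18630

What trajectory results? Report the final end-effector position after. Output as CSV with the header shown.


step,theta0,theta1,theta2,theta3,θ̇0,θ̇1,θ̇2,θ̇3,p_ee_x,p_ee_y,p_ee_z,u0,u1,u2,u3
1,0.37413,-0.56827,0.29844,-0.41345,-0.00026,0.02246,0.02650,-0.01617,0.13740,0.01972,1.28313,-0.03153,0.09067,-3.67783,-0.18841
2,0.37414,-0.56806,0.29867,-0.41343,0.00152,0.01798,0.02428,-0.01380,0.13739,0.01999,1.28313,-0.00970,0.12443,-3.66190,-0.18734
3,0.37415,-0.56789,0.29888,-0.41340,0.00251,0.01455,0.02192,-0.01200,0.13738,0.02023,1.28312,0.01103,0.15544,-3.64717,-0.18631
4,0.37417,-0.56775,0.29906,-0.41335,0.00298,0.01189,0.01952,-0.01044,0.13737,0.02044,1.28312,0.03055,0.18392,-3.63356,-0.18535
5,0.37420,-0.56763,0.29923,-0.41330,0.00310,0.00978,0.01715,-0.00884,0.13737,0.02062,1.28311,0.04881,0.21008,-3.62102,-0.18447
6,0.37423,-0.56753,0.29937,-0.41323,0.00301,0.00809,0.01482,-0.00692,0.13736,0.02078,1.28311,0.06583,0.23412,-3.60947,-0.18370
7,0.37425,-0.56745,0.29948,-0.41315,0.00280,0.00672,0.01252,-0.00413,0.13736,0.02092,1.28310,0.08165,0.25622,-3.59885,-0.18309
8,0.37427,-0.56739,0.29958,-0.41305,0.00251,0.00559,0.01026,-0.00048,0.13736,0.02103,1.28310,0.09632,0.27655,-3.58909,-0.18261
9,0.37429,-0.56733,0.29967,-0.41301,0.00232,0.00427,0.00982,-0.01052,0.13736,0.02113,1.28310,0.10998,0.29520,-3.58004,-0.18113
10,0.37431,-0.56729,0.29974,-0.41296,0.00205,0.00335,0.00820,-0.00942,0.13736,0.02121,1.28310,0.12251,0.31234,-3.57181,-0.18056
11,0.37432,-0.56725,0.29979,-0.41290,0.00179,0.00255,0.00670,-0.00813,0.13736,0.02128,1.28309,0.13410,0.32811,-3.56427,-0.18008
12,0.37434,-0.56722,0.29983,-0.41283,0.00153,0.00187,0.00528,-0.00636,0.13736,0.02133,1.28309,0.14481,0.34259,-3.55736,-0.17968
13,0.37434,-0.56719,0.29986,-0.41274,0.00128,0.00129,0.00386,-0.00363,0.13736,0.02137,1.28309,0.15471,0.35591,-3.55104,-0.17942
14,0.37435,-0.56718,0.29987,-0.41264,0.00105,0.00079,0.00257,-0.00086,0.13736,0.02140,1.28309,0.16386,0.36816,-3.54527,-0.17921
15,0.37436,-0.56717,0.29989,-0.41260,0.00096,0.00001,0.00288,-0.01033,0.13736,0.02142,1.28309,0.17237,0.37936,-3.53992,-0.17809
16,0.37436,-0.56716,0.29989,-0.41255,0.00078,-0.00042,0.00203,-0.00959,0.13736,0.02143,1.28309,0.18013,0.38965,-3.53503,-0.17778
17,0.37436,-0.56716,0.29988,-0.41249,0.00062,-0.00080,0.00125,-0.00870,0.13737,0.02144,1.28309,2.76688,0.54831,-7.85496,-1.18767
18,0.37437,-0.56716,0.29983,-0.41569,-0.00057,0.00208,-0.01405,-0.61586,0.13696,0.02116,1.28312,-0.09389,0.39127,-3.04318,-0.07246
19,0.37435,-0.56712,0.29961,-0.42081,-0.00185,0.00513,-0.02972,-0.41021,0.13624,0.02065,1.28317,-0.06625,0.40135,-3.07516,-0.08881
20,0.37433,-0.56706,0.29925,-0.42403,-0.00190,0.00640,-0.04166,-0.23554,0.13568,0.02025,1.28323,-0.04074,0.41103,-3.10541,-0.10380
21,0.37432,-0.56699,0.29879,-0.42564,-0.00150,0.00686,-0.05090,-0.08703,0.13528,0.01993,1.28329,-0.01702,0.42005,-3.13382,-0.11757
22,0.37430,-0.56693,0.29825,-0.42592,-0.00007,0.00523,-0.05202,-0.00789,0.13499,0.01969,1.28336,0.00511,0.42833,-3.16044,-0.12672
23,0.37431,-0.56688,0.29775,-0.42585,0.00175,0.00209,-0.04447,-0.00590,0.13476,0.01949,1.28342,0.02609,0.43545,-3.18525,-0.13003
24,0.37433,-0.56687,0.29732,-0.42576,0.00254,0.00018,-0.03830,-0.00261,0.13457,0.01931,1.28348,0.04592,0.44153,-3.20833,-0.13321
25,0.37435,-0.56687,0.29695,-0.42567,0.00280,-0.00109,-0.03269,-0.00194,0.13440,0.01915,1.28352,0.06449,0.44682,-3.22977,-0.13597
26,0.37438,-0.56688,0.29663,-0.42559,0.00278,-0.00200,-0.02745,-0.00391,0.13427,0.01901,1.28356,0.08177,0.45148,-3.24965,-0.13831
27,0.37440,-0.56689,0.29636,-0.42549,0.00253,-0.00246,-0.02350,-0.00020,0.13416,0.01888,1.28359,0.09772,0.45565,-3.26806,-0.14091
28,0.37442,-0.56692,0.29614,-0.42547,0.00230,-0.00306,-0.01853,-0.00878,0.13406,0.01877,1.28361,0.11253,0.45935,-3.28505,-0.14235
29,0.37444,-0.56694,0.29595,-0.42540,0.00194,-0.00325,-0.01535,-0.00635,0.13399,0.01867,1.28363,0.12605,0.46273,-3.30070,-0.14448
30,0.37445,-0.56697,0.29579,-0.42531,0.00156,-0.00332,-0.01271,-0.00261,0.13394,0.01859,1.28364,0.13849,0.46580,-3.31511,-0.14657
31,0.37446,-0.56700,0.29566,-0.42521,0.00119,-0.00337,-0.01022,-0.00034,0.13390,0.01852,1.28366,8.03863,0.92488,-16.55288,-3.23759
32,0.37446,-0.56700,0.29549,-0.43575,-0.00296,0.00554,-0.02850,-2.07097,0.13257,0.01756,1.28370,-0.71970,0.42112,-1.86175,0.18730
33,0.37441,-0.56690,0.29510,-0.45425,-0.00555,0.01205,-0.04988,-1.63630,0.13019,0.01587,1.28377,,,,
# final p_ee position (m): 0.13019 0.01587 1.28377
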